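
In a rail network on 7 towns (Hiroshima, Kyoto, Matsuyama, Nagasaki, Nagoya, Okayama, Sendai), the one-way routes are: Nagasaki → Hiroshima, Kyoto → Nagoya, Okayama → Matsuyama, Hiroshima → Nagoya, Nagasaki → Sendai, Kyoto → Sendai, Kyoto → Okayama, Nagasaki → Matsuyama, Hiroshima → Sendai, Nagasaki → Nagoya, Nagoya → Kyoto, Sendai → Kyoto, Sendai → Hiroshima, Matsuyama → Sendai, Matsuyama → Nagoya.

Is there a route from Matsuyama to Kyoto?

Yes

Explore from Matsuyama.
Distance 1: reach Nagoya, Sendai.
Distance 2: reach Hiroshima, Kyoto.
Found Kyoto.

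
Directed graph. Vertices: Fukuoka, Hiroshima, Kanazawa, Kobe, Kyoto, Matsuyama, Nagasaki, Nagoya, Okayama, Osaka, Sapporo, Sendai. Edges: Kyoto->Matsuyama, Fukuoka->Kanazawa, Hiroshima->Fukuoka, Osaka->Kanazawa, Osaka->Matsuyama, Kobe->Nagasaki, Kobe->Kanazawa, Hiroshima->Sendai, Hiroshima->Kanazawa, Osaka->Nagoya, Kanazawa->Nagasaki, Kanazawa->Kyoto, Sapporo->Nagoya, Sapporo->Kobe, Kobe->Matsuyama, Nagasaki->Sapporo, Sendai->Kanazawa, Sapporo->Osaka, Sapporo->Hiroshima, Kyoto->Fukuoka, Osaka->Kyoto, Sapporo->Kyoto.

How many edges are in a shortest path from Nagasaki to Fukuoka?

Distance 0: Nagasaki.
Distance 1: Sapporo.
Distance 2: Hiroshima, Kobe, Kyoto, Nagoya, Osaka.
Distance 3: Fukuoka, Kanazawa, Matsuyama, Sendai — contains Fukuoka.

3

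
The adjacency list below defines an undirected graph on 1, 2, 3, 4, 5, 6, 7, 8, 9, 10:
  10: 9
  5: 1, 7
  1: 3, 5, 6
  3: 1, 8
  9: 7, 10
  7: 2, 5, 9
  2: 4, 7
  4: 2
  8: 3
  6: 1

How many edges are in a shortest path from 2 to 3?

Distance 0: 2.
Distance 1: 4, 7.
Distance 2: 5, 9.
Distance 3: 1, 10.
Distance 4: 3, 6 — contains 3.

4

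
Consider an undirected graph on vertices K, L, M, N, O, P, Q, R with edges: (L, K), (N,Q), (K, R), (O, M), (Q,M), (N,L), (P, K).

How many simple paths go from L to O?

1

L–N–Q–M–O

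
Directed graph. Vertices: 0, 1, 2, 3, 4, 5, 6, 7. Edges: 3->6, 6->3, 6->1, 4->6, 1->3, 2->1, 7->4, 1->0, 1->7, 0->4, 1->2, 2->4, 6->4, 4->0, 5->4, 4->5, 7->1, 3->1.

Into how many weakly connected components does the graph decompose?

From 0: component {0, 1, 2, 3, 4, 5, 6, 7}.
That's 1 component.

1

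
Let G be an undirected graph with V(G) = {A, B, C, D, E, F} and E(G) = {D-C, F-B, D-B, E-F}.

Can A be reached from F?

No

Explore from F.
Distance 1: reach B, E.
Distance 2: reach D.
Distance 3: reach C.
The search is exhausted without reaching A; it lies in a different component.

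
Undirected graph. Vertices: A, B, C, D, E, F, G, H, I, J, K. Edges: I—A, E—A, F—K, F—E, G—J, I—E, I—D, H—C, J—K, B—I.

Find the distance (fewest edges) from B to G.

Distance 0: B.
Distance 1: I.
Distance 2: A, D, E.
Distance 3: F.
Distance 4: K.
Distance 5: J.
Distance 6: G — contains G.

6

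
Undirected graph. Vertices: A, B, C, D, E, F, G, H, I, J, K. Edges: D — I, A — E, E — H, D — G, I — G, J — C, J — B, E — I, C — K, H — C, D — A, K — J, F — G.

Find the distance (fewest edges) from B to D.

Distance 0: B.
Distance 1: J.
Distance 2: C, K.
Distance 3: H.
Distance 4: E.
Distance 5: A, I.
Distance 6: D, G — contains D.

6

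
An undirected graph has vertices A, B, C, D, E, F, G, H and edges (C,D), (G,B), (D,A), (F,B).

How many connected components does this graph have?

From A: component {A, C, D}.
From B: component {B, F, G}.
From E: component {E}.
From H: component {H}.
That's 4 components.

4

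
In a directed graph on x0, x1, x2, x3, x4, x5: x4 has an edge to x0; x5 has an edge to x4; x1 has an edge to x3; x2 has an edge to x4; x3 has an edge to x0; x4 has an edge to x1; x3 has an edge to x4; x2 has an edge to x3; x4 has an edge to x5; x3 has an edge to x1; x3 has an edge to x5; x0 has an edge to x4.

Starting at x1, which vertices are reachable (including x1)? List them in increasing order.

Start at x1.
Its neighbours: x3.
Then their neighbours: x0, x4, x5.
Nothing further is reachable.

x0, x1, x3, x4, x5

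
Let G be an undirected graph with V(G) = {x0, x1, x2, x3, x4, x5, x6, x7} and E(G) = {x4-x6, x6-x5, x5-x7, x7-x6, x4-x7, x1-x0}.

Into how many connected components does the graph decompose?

From x0: component {x0, x1}.
From x2: component {x2}.
From x3: component {x3}.
From x4: component {x4, x5, x6, x7}.
That's 4 components.

4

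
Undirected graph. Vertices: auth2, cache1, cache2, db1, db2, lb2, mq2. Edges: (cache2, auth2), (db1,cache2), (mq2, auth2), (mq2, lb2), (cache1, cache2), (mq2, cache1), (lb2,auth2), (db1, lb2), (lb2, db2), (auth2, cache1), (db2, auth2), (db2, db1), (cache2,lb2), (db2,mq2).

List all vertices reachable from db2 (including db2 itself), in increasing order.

Start at db2.
Its neighbours: auth2, db1, lb2, mq2.
Then their neighbours: cache1, cache2.
Every vertex is now reached.

auth2, cache1, cache2, db1, db2, lb2, mq2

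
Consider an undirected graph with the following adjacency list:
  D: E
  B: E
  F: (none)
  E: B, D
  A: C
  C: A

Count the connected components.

3

From A: component {A, C}.
From B: component {B, D, E}.
From F: component {F}.
That's 3 components.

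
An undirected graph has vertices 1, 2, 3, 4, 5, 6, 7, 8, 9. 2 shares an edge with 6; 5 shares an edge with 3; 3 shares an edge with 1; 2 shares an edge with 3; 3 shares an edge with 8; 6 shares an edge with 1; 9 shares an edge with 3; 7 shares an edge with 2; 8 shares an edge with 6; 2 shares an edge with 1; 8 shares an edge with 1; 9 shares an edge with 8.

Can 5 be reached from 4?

No

4 has no edges, so nothing is reachable from it.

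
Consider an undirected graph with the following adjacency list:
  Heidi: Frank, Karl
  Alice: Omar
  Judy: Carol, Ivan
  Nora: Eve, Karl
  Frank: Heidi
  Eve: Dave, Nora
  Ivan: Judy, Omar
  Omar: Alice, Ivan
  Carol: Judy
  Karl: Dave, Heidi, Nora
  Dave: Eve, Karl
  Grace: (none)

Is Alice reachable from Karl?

Explore from Karl.
Distance 1: reach Dave, Heidi, Nora.
Distance 2: reach Eve, Frank.
The search is exhausted without reaching Alice; it lies in a different component.

No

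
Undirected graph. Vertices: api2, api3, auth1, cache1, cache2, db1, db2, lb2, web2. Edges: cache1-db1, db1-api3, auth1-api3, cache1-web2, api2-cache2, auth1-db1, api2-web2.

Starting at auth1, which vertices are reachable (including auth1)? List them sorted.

Start at auth1.
Its neighbours: api3, db1.
Then their neighbours: cache1.
Then next layer: web2.
Then next layer: api2.
Then next layer: cache2.
Nothing further is reachable.

api2, api3, auth1, cache1, cache2, db1, web2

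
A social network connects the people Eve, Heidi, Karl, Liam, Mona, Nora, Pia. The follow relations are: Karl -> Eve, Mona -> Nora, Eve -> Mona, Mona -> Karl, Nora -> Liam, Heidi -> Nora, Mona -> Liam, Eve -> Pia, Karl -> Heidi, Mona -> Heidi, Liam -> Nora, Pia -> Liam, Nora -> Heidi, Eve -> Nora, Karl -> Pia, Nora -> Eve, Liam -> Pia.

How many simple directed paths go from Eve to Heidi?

7

Eve→Mona→Heidi
Eve→Mona→Karl→Heidi
Eve→Mona→Karl→Pia→Liam→Nora→Heidi
Eve→Mona→Liam→Nora→Heidi
Eve→Mona→Nora→Heidi
Eve→Nora→Heidi
Eve→Pia→Liam→Nora→Heidi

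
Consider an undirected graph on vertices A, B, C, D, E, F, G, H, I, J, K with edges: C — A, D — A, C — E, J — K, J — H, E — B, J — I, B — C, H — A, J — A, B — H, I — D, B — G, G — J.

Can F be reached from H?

Explore from H.
Distance 1: reach A, B, J.
Distance 2: reach C, D, E, G, I, K.
The search is exhausted without reaching F; it lies in a different component.

No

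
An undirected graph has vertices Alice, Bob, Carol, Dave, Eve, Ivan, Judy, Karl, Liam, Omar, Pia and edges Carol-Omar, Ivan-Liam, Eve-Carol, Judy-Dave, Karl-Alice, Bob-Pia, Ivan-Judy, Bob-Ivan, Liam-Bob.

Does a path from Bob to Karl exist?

No

Explore from Bob.
Distance 1: reach Ivan, Liam, Pia.
Distance 2: reach Judy.
Distance 3: reach Dave.
The search is exhausted without reaching Karl; it lies in a different component.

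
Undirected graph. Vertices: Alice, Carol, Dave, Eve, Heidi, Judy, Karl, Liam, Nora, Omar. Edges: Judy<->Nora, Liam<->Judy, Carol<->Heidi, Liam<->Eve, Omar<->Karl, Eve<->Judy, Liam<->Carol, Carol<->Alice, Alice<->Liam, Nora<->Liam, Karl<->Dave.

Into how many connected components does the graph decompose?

2

From Alice: component {Alice, Carol, Eve, Heidi, Judy, Liam, Nora}.
From Dave: component {Dave, Karl, Omar}.
That's 2 components.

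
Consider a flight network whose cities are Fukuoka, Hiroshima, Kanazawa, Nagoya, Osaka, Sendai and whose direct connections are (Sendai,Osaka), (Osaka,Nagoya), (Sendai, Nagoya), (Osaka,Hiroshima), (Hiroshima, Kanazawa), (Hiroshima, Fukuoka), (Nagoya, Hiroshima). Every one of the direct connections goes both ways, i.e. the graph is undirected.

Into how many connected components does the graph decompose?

From Fukuoka: component {Fukuoka, Hiroshima, Kanazawa, Nagoya, Osaka, Sendai}.
That's 1 component.

1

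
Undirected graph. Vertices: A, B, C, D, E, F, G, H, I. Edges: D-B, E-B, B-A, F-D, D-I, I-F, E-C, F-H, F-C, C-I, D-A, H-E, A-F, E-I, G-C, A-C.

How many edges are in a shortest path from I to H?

2

Distance 0: I.
Distance 1: C, D, E, F.
Distance 2: A, B, G, H — contains H.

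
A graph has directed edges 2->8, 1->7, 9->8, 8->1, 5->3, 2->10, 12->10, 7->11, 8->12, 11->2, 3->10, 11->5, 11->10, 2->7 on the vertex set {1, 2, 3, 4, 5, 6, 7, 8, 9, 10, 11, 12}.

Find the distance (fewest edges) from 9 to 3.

6

Distance 0: 9.
Distance 1: 8.
Distance 2: 1, 12.
Distance 3: 7, 10.
Distance 4: 11.
Distance 5: 2, 5.
Distance 6: 3 — contains 3.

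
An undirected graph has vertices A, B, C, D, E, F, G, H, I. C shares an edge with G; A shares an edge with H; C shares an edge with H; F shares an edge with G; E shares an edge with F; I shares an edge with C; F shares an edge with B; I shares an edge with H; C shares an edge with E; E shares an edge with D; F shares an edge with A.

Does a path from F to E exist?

Yes

Explore from F.
Distance 1: reach A, B, E, G.
Found E.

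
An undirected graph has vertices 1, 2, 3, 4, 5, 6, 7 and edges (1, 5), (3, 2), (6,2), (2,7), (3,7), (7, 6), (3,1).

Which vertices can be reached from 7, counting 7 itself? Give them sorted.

Start at 7.
Its neighbours: 2, 3, 6.
Then their neighbours: 1.
Then next layer: 5.
Nothing further is reachable.

1, 2, 3, 5, 6, 7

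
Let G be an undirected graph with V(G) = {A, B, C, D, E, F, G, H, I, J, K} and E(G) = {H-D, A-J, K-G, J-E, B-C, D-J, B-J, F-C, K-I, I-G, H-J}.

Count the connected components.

2

From A: component {A, B, C, D, E, F, H, J}.
From G: component {G, I, K}.
That's 2 components.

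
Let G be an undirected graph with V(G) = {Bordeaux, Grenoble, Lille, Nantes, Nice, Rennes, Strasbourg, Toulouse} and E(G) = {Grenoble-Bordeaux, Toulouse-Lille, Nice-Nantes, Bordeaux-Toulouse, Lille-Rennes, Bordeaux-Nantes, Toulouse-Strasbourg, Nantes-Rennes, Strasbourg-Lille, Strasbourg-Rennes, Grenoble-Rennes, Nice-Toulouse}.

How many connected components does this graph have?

1

From Bordeaux: component {Bordeaux, Grenoble, Lille, Nantes, Nice, Rennes, Strasbourg, Toulouse}.
That's 1 component.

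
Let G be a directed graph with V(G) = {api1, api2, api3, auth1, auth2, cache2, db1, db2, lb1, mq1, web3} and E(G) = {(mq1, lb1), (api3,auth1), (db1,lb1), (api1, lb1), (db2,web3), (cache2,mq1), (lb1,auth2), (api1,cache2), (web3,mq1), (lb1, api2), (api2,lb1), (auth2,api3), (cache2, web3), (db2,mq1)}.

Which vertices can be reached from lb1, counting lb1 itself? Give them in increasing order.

Start at lb1.
Its neighbours: api2, auth2.
Then their neighbours: api3.
Then next layer: auth1.
Nothing further is reachable.

api2, api3, auth1, auth2, lb1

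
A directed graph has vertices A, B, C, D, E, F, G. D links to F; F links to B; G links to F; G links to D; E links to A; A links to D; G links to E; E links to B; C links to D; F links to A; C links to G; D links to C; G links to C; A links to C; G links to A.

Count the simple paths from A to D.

A→C→D
A→C→G→D
A→D

3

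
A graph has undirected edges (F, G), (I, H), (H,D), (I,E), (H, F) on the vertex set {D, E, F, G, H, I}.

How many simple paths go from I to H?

1

I–H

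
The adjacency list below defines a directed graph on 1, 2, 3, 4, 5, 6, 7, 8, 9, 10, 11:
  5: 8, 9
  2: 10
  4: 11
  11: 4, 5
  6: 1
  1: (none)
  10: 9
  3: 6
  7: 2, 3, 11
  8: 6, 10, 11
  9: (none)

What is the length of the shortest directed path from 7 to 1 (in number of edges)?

3

Distance 0: 7.
Distance 1: 2, 3, 11.
Distance 2: 4, 5, 6, 10.
Distance 3: 1, 8, 9 — contains 1.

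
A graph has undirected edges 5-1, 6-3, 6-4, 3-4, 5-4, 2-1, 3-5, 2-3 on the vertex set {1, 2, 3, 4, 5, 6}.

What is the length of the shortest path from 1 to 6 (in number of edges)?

Distance 0: 1.
Distance 1: 2, 5.
Distance 2: 3, 4.
Distance 3: 6 — contains 6.

3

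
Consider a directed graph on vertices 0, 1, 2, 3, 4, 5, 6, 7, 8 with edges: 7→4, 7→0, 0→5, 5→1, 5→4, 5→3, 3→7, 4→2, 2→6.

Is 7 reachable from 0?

Yes

Explore from 0.
Distance 1: reach 5.
Distance 2: reach 1, 3, 4.
Distance 3: reach 2, 7.
Found 7.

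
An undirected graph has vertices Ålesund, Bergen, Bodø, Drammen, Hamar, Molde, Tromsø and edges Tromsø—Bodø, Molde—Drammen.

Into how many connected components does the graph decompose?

From Ålesund: component {Ålesund}.
From Bergen: component {Bergen}.
From Bodø: component {Bodø, Tromsø}.
From Drammen: component {Drammen, Molde}.
From Hamar: component {Hamar}.
That's 5 components.

5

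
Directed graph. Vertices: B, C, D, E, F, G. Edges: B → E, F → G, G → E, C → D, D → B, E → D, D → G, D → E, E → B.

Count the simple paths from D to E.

3

D→B→E
D→E
D→G→E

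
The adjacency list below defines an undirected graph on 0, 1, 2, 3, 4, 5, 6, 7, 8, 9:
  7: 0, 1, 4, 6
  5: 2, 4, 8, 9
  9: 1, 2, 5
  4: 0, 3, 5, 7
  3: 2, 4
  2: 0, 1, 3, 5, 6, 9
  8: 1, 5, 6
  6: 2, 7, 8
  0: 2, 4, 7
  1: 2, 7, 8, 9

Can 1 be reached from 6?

Yes

Explore from 6.
Distance 1: reach 2, 7, 8.
Distance 2: reach 0, 1, 3, 4, 5, 9.
Found 1.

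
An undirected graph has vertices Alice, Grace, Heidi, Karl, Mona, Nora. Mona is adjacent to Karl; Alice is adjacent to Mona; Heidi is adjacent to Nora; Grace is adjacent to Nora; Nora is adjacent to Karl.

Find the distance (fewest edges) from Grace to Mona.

3

Distance 0: Grace.
Distance 1: Nora.
Distance 2: Heidi, Karl.
Distance 3: Mona — contains Mona.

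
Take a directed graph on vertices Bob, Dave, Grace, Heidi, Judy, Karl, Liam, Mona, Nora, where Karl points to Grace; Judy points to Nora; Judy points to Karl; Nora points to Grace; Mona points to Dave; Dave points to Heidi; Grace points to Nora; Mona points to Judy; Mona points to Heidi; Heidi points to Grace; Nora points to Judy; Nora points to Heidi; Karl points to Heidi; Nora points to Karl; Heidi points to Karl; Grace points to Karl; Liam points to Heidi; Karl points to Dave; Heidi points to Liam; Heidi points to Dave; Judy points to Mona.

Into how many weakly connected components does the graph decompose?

2

From Bob: component {Bob}.
From Dave: component {Dave, Grace, Heidi, Judy, Karl, Liam, Mona, Nora}.
That's 2 components.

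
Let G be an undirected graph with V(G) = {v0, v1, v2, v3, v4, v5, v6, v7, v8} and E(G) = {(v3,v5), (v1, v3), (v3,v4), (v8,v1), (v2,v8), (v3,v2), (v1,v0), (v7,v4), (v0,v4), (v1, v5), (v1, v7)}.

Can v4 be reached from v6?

No

v6 has no edges, so nothing is reachable from it.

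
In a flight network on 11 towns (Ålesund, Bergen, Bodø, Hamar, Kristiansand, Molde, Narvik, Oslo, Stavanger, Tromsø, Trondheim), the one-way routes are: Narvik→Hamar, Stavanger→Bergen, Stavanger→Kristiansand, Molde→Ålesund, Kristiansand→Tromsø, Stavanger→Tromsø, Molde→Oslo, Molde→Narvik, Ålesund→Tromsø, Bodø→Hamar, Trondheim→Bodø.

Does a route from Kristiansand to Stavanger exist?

Explore from Kristiansand.
Distance 1: reach Tromsø.
The search from Kristiansand is exhausted; no directed path reaches Stavanger.

No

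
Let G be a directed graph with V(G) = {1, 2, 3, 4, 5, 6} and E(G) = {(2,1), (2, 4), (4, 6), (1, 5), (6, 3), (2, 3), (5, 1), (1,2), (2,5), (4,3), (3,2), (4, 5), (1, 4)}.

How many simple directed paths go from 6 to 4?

3

6→3→2→1→4
6→3→2→4
6→3→2→5→1→4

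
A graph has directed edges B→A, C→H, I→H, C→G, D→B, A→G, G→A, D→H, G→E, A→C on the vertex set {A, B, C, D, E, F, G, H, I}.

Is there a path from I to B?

Explore from I.
Distance 1: reach H.
The search from I is exhausted; no directed path reaches B.

No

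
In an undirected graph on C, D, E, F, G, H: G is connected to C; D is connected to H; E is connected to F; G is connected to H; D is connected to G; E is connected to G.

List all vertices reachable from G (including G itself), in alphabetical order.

C, D, E, F, G, H

Start at G.
Its neighbours: C, D, E, H.
Then their neighbours: F.
Every vertex is now reached.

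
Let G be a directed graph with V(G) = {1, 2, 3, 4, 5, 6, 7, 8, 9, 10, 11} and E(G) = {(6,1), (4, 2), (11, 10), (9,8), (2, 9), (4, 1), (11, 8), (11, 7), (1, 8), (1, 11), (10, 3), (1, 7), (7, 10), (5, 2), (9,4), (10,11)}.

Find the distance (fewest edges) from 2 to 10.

5

Distance 0: 2.
Distance 1: 9.
Distance 2: 4, 8.
Distance 3: 1.
Distance 4: 7, 11.
Distance 5: 10 — contains 10.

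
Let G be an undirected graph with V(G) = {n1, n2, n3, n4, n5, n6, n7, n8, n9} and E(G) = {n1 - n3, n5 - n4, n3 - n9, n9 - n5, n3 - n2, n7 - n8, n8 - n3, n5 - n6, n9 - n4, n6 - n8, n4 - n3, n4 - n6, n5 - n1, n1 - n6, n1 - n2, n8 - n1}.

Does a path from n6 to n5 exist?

Yes

Explore from n6.
Distance 1: reach n1, n4, n5, n8.
Found n5.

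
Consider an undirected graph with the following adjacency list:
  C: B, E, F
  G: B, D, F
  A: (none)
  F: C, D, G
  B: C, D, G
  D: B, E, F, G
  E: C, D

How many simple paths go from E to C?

E–C
E–D–B–C
E–D–B–G–F–C
E–D–F–C
E–D–F–G–B–C
E–D–G–B–C
E–D–G–F–C

7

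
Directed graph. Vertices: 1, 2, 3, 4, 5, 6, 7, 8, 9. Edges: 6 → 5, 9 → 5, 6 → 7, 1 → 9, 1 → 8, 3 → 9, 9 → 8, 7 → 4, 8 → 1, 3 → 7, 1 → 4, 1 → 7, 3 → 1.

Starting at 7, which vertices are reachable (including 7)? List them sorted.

Start at 7.
Its neighbours: 4.
Nothing further is reachable.

4, 7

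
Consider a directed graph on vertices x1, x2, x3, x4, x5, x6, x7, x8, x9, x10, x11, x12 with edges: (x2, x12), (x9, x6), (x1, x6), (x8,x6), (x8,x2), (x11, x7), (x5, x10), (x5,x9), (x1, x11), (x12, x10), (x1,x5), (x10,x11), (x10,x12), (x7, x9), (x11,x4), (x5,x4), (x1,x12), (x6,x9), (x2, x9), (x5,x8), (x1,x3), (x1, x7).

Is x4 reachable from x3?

x3 has no outgoing edges, so nothing is reachable from it.

No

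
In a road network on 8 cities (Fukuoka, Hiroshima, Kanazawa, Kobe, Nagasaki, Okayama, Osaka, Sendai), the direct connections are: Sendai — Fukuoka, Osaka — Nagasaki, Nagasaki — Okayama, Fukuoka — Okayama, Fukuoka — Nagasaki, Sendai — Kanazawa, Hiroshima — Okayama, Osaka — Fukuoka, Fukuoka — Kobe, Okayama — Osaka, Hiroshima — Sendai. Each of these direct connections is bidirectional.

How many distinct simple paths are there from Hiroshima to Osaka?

Hiroshima–Okayama–Fukuoka–Nagasaki–Osaka
Hiroshima–Okayama–Fukuoka–Osaka
Hiroshima–Okayama–Nagasaki–Fukuoka–Osaka
Hiroshima–Okayama–Nagasaki–Osaka
Hiroshima–Okayama–Osaka
Hiroshima–Sendai–Fukuoka–Nagasaki–Okayama–Osaka
Hiroshima–Sendai–Fukuoka–Nagasaki–Osaka
Hiroshima–Sendai–Fukuoka–Okayama–Nagasaki–Osaka
Hiroshima–Sendai–Fukuoka–Okayama–Osaka
Hiroshima–Sendai–Fukuoka–Osaka

10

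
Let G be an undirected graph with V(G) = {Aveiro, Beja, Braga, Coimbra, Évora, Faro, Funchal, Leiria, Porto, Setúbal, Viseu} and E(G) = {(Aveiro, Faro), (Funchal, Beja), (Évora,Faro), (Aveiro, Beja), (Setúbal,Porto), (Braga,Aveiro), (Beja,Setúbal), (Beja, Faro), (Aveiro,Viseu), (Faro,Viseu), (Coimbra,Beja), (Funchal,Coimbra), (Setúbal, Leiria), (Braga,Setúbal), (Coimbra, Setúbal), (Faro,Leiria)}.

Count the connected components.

1

From Aveiro: component {Aveiro, Beja, Braga, Coimbra, Évora, Faro, Funchal, Leiria, Porto, Setúbal, Viseu}.
That's 1 component.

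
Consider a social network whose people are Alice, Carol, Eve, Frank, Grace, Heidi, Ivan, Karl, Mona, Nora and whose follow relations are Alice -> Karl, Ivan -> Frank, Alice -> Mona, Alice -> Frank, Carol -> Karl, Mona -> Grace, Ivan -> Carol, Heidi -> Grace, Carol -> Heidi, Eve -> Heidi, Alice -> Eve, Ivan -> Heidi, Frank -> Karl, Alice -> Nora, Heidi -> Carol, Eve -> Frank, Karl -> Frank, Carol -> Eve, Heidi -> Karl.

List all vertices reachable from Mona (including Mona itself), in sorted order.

Grace, Mona

Start at Mona.
Its neighbours: Grace.
Nothing further is reachable.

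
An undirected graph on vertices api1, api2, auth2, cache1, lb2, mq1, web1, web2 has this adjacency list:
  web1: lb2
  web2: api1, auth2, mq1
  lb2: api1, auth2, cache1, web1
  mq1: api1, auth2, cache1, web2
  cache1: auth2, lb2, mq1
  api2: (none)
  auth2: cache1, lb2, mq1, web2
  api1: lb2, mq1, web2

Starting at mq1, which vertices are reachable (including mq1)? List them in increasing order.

api1, auth2, cache1, lb2, mq1, web1, web2

Start at mq1.
Its neighbours: api1, auth2, cache1, web2.
Then their neighbours: lb2.
Then next layer: web1.
Nothing further is reachable.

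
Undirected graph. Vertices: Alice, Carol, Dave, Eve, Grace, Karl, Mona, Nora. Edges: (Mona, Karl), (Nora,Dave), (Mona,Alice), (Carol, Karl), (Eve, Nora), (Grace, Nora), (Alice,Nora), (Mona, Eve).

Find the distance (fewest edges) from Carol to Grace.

Distance 0: Carol.
Distance 1: Karl.
Distance 2: Mona.
Distance 3: Alice, Eve.
Distance 4: Nora.
Distance 5: Dave, Grace — contains Grace.

5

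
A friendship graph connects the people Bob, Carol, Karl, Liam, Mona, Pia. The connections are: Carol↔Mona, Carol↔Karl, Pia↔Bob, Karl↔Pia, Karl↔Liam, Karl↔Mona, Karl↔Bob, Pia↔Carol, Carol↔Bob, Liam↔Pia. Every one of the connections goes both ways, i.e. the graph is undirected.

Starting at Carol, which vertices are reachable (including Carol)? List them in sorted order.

Bob, Carol, Karl, Liam, Mona, Pia

Start at Carol.
Its neighbours: Bob, Karl, Mona, Pia.
Then their neighbours: Liam.
Every vertex is now reached.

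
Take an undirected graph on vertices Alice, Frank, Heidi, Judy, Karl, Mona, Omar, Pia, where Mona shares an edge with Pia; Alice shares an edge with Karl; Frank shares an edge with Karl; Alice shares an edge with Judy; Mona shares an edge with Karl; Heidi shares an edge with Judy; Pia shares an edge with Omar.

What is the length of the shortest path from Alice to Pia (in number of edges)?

3

Distance 0: Alice.
Distance 1: Judy, Karl.
Distance 2: Frank, Heidi, Mona.
Distance 3: Pia — contains Pia.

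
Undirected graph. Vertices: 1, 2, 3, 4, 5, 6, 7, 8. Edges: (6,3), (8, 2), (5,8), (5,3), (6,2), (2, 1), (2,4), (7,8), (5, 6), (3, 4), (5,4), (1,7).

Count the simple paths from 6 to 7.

18

6–2–1–7
6–2–4–3–5–8–7
6–2–4–5–8–7
6–2–8–7
6–3–4–2–1–7
6–3–4–2–8–7
6–3–4–5–8–2–1–7
6–3–4–5–8–7
... and 10 more.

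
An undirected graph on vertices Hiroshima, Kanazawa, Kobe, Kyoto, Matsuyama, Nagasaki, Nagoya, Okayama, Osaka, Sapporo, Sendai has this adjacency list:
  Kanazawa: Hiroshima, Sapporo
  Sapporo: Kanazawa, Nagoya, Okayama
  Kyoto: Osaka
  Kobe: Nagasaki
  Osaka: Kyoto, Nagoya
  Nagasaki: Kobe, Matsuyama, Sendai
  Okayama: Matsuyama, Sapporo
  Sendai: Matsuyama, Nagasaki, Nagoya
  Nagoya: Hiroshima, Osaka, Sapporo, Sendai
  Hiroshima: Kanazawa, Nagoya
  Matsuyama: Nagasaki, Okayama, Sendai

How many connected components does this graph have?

1

From Hiroshima: component {Hiroshima, Kanazawa, Kobe, Kyoto, Matsuyama, Nagasaki, Nagoya, Okayama, Osaka, Sapporo, Sendai}.
That's 1 component.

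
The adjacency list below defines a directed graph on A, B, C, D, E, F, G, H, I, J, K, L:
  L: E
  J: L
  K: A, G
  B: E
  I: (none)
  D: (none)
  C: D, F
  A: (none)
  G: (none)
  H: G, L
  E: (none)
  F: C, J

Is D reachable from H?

Explore from H.
Distance 1: reach G, L.
Distance 2: reach E.
The search from H is exhausted; no directed path reaches D.

No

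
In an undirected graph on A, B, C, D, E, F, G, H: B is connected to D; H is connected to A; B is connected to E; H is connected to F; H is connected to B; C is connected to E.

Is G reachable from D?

Explore from D.
Distance 1: reach B.
Distance 2: reach E, H.
Distance 3: reach A, C, F.
The search is exhausted without reaching G; it lies in a different component.

No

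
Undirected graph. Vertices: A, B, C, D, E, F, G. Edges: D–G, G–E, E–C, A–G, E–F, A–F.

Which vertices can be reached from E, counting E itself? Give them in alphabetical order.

A, C, D, E, F, G

Start at E.
Its neighbours: C, F, G.
Then their neighbours: A, D.
Nothing further is reachable.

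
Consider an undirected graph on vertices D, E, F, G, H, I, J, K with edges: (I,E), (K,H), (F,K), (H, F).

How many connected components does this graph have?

5

From D: component {D}.
From E: component {E, I}.
From F: component {F, H, K}.
From G: component {G}.
From J: component {J}.
That's 5 components.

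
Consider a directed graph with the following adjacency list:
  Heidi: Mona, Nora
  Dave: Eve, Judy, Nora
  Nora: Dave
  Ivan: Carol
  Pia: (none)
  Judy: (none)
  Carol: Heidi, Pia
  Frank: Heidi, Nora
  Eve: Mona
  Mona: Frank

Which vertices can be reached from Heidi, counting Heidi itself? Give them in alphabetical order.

Dave, Eve, Frank, Heidi, Judy, Mona, Nora

Start at Heidi.
Its neighbours: Mona, Nora.
Then their neighbours: Dave, Frank.
Then next layer: Eve, Judy.
Nothing further is reachable.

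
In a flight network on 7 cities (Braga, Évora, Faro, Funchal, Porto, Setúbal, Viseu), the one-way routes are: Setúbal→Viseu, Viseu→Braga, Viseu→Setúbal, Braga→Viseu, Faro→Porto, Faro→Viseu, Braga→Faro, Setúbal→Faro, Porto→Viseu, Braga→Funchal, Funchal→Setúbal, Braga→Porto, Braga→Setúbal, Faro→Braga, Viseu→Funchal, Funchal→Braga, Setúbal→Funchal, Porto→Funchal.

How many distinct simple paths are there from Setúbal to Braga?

Setúbal→Faro→Braga
Setúbal→Faro→Porto→Funchal→Braga
Setúbal→Faro→Porto→Viseu→Braga
Setúbal→Faro→Porto→Viseu→Funchal→Braga
Setúbal→Faro→Viseu→Braga
Setúbal→Faro→Viseu→Funchal→Braga
Setúbal→Funchal→Braga
Setúbal→Viseu→Braga
Setúbal→Viseu→Funchal→Braga

9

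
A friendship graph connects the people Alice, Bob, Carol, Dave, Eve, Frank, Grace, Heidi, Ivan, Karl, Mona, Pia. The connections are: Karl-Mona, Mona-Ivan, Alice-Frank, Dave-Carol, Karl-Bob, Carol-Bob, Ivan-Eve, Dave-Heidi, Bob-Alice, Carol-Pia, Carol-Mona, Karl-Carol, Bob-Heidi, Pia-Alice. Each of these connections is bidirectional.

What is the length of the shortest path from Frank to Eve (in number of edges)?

Distance 0: Frank.
Distance 1: Alice.
Distance 2: Bob, Pia.
Distance 3: Carol, Heidi, Karl.
Distance 4: Dave, Mona.
Distance 5: Ivan.
Distance 6: Eve — contains Eve.

6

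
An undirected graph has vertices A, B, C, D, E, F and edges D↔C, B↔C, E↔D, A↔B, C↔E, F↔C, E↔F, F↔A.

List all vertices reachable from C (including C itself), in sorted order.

A, B, C, D, E, F

Start at C.
Its neighbours: B, D, E, F.
Then their neighbours: A.
Every vertex is now reached.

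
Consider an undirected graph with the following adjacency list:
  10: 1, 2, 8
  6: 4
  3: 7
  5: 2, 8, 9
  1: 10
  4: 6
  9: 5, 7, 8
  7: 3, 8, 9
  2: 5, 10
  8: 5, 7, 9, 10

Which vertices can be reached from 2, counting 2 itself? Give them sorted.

Start at 2.
Its neighbours: 5, 10.
Then their neighbours: 1, 8, 9.
Then next layer: 7.
Then next layer: 3.
Nothing further is reachable.

1, 2, 3, 5, 7, 8, 9, 10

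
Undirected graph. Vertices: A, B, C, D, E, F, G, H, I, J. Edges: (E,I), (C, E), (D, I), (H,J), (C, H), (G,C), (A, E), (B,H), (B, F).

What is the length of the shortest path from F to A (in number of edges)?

Distance 0: F.
Distance 1: B.
Distance 2: H.
Distance 3: C, J.
Distance 4: E, G.
Distance 5: A, I — contains A.

5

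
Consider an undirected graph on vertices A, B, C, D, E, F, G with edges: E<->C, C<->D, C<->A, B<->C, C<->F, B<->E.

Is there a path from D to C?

Explore from D.
Distance 1: reach C.
Found C.

Yes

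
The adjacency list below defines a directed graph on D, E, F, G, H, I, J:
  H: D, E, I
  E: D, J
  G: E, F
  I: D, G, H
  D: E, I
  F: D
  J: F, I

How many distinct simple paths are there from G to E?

G→E
G→F→D→E
G→F→D→I→H→E

3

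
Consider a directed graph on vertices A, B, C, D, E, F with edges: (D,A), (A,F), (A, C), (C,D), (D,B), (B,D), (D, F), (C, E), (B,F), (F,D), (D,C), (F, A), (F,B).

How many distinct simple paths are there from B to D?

B→D
B→F→A→C→D
B→F→D

3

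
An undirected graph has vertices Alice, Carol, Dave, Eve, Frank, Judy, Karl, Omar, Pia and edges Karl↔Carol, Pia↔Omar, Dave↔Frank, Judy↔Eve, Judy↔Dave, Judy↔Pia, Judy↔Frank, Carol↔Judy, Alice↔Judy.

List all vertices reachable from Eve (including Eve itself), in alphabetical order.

Alice, Carol, Dave, Eve, Frank, Judy, Karl, Omar, Pia

Start at Eve.
Its neighbours: Judy.
Then their neighbours: Alice, Carol, Dave, Frank, Pia.
Then next layer: Karl, Omar.
Every vertex is now reached.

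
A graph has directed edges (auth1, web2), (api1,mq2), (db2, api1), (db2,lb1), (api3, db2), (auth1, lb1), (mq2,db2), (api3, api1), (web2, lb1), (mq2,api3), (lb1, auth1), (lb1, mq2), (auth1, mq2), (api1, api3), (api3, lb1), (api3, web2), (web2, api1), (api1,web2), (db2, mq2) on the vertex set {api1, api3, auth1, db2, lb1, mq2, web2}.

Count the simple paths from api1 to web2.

8

api1→api3→db2→lb1→auth1→web2
api1→api3→lb1→auth1→web2
api1→api3→web2
api1→mq2→api3→db2→lb1→auth1→web2
api1→mq2→api3→lb1→auth1→web2
api1→mq2→api3→web2
api1→mq2→db2→lb1→auth1→web2
api1→web2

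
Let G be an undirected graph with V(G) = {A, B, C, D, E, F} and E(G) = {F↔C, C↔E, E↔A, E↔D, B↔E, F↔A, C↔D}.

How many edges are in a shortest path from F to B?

3

Distance 0: F.
Distance 1: A, C.
Distance 2: D, E.
Distance 3: B — contains B.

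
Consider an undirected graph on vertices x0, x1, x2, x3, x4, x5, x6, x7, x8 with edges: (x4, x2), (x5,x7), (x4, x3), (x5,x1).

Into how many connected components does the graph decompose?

From x0: component {x0}.
From x1: component {x1, x5, x7}.
From x2: component {x2, x3, x4}.
From x6: component {x6}.
From x8: component {x8}.
That's 5 components.

5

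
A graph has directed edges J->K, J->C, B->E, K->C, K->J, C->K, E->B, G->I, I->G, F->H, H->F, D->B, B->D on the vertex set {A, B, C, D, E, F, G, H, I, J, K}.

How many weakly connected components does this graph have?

5

From A: component {A}.
From B: component {B, D, E}.
From C: component {C, J, K}.
From F: component {F, H}.
From G: component {G, I}.
That's 5 components.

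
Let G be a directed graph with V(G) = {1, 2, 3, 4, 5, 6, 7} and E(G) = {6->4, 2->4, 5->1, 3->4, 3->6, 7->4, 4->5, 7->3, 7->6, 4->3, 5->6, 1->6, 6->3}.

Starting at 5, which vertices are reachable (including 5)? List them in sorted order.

Start at 5.
Its neighbours: 1, 6.
Then their neighbours: 3, 4.
Nothing further is reachable.

1, 3, 4, 5, 6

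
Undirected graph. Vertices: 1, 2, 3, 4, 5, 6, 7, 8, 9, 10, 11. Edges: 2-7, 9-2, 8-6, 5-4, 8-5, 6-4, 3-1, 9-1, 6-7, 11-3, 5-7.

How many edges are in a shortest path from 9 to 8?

Distance 0: 9.
Distance 1: 1, 2.
Distance 2: 3, 7.
Distance 3: 5, 6, 11.
Distance 4: 4, 8 — contains 8.

4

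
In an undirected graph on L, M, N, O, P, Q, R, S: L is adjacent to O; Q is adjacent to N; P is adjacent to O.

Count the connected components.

5

From L: component {L, O, P}.
From M: component {M}.
From N: component {N, Q}.
From R: component {R}.
From S: component {S}.
That's 5 components.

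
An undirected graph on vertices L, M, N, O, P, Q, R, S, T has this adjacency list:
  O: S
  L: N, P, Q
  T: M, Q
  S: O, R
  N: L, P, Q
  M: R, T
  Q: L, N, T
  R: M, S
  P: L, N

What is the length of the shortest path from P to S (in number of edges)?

Distance 0: P.
Distance 1: L, N.
Distance 2: Q.
Distance 3: T.
Distance 4: M.
Distance 5: R.
Distance 6: S — contains S.

6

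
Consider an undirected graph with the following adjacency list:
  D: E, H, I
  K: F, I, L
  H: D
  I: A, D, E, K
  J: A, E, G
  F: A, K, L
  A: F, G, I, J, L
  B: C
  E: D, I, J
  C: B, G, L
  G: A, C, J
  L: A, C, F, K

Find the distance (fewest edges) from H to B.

Distance 0: H.
Distance 1: D.
Distance 2: E, I.
Distance 3: A, J, K.
Distance 4: F, G, L.
Distance 5: C.
Distance 6: B — contains B.

6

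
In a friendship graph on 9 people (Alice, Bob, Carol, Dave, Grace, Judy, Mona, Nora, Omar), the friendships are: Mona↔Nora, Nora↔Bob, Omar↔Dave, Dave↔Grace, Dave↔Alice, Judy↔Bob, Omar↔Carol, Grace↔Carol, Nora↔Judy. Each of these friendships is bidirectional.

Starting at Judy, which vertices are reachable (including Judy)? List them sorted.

Bob, Judy, Mona, Nora

Start at Judy.
Its neighbours: Bob, Nora.
Then their neighbours: Mona.
Nothing further is reachable.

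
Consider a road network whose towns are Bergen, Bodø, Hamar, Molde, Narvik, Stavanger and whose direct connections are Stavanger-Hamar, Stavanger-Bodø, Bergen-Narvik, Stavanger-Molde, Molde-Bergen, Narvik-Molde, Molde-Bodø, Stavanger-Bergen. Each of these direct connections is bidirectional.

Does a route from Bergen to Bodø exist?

Explore from Bergen.
Distance 1: reach Molde, Narvik, Stavanger.
Distance 2: reach Bodø, Hamar.
Found Bodø.

Yes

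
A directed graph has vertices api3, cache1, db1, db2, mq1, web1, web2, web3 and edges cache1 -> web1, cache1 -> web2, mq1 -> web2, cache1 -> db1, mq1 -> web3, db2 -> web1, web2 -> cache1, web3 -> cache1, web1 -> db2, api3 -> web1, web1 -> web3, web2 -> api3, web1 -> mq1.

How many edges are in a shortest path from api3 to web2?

3

Distance 0: api3.
Distance 1: web1.
Distance 2: db2, mq1, web3.
Distance 3: cache1, web2 — contains web2.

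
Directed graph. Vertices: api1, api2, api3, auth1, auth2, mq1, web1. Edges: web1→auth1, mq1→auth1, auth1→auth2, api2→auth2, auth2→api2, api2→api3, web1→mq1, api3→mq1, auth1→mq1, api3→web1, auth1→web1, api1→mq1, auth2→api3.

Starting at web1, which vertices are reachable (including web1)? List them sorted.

api2, api3, auth1, auth2, mq1, web1

Start at web1.
Its neighbours: auth1, mq1.
Then their neighbours: auth2.
Then next layer: api2, api3.
Nothing further is reachable.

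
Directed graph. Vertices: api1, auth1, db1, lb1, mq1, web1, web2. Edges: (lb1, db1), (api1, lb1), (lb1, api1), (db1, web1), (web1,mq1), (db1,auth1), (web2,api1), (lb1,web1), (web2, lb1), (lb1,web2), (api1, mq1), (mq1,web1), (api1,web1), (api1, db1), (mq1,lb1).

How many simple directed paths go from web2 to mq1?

web2→api1→db1→web1→mq1
web2→api1→lb1→db1→web1→mq1
web2→api1→lb1→web1→mq1
web2→api1→mq1
web2→api1→web1→mq1
web2→lb1→api1→db1→web1→mq1
web2→lb1→api1→mq1
web2→lb1→api1→web1→mq1
web2→lb1→db1→web1→mq1
web2→lb1→web1→mq1

10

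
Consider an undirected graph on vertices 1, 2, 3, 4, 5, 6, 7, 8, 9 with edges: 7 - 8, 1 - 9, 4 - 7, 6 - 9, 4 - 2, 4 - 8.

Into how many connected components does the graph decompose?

From 1: component {1, 6, 9}.
From 2: component {2, 4, 7, 8}.
From 3: component {3}.
From 5: component {5}.
That's 4 components.

4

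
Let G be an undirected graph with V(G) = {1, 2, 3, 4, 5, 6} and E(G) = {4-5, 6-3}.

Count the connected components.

From 1: component {1}.
From 2: component {2}.
From 3: component {3, 6}.
From 4: component {4, 5}.
That's 4 components.

4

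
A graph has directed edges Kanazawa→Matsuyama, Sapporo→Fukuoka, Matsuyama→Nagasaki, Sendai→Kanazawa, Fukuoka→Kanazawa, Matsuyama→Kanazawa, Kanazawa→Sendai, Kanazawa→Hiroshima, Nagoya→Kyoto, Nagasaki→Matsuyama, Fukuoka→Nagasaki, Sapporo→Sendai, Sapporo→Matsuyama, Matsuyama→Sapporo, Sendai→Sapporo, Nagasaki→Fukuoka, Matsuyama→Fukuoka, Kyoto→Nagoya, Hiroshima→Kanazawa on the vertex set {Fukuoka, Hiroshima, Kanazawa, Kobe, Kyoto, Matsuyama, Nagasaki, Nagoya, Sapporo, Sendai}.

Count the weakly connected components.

3

From Fukuoka: component {Fukuoka, Hiroshima, Kanazawa, Matsuyama, Nagasaki, Sapporo, Sendai}.
From Kobe: component {Kobe}.
From Kyoto: component {Kyoto, Nagoya}.
That's 3 components.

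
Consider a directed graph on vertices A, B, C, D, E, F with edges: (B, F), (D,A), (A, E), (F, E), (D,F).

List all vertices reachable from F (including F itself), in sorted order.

Start at F.
Its neighbours: E.
Nothing further is reachable.

E, F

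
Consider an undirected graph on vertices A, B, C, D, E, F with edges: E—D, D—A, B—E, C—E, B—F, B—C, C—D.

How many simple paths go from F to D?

4

F–B–C–D
F–B–C–E–D
F–B–E–C–D
F–B–E–D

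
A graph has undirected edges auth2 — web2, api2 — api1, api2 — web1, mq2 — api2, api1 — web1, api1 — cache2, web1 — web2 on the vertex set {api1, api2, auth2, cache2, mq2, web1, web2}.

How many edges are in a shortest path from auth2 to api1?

3

Distance 0: auth2.
Distance 1: web2.
Distance 2: web1.
Distance 3: api1, api2 — contains api1.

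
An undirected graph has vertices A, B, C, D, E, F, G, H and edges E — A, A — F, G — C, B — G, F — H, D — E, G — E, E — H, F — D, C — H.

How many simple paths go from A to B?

A–E–D–F–H–C–G–B
A–E–G–B
A–E–H–C–G–B
A–F–D–E–G–B
A–F–D–E–H–C–G–B
A–F–H–C–G–B
A–F–H–E–G–B

7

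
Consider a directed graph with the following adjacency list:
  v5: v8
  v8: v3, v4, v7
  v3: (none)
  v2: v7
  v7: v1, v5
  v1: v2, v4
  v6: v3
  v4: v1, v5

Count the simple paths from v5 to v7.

2

v5→v8→v4→v1→v2→v7
v5→v8→v7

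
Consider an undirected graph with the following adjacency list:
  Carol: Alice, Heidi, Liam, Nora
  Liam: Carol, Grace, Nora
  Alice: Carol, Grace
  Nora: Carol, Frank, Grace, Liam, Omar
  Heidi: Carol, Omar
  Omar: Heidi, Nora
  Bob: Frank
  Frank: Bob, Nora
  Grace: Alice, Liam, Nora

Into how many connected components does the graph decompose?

From Alice: component {Alice, Bob, Carol, Frank, Grace, Heidi, Liam, Nora, Omar}.
That's 1 component.

1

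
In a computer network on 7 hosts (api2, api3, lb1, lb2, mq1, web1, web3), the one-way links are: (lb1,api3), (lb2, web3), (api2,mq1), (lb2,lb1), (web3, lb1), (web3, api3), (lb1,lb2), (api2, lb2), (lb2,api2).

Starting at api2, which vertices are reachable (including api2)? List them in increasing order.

Start at api2.
Its neighbours: lb2, mq1.
Then their neighbours: lb1, web3.
Then next layer: api3.
Nothing further is reachable.

api2, api3, lb1, lb2, mq1, web3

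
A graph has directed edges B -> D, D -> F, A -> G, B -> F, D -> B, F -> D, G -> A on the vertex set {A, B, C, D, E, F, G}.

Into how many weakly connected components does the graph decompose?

4

From A: component {A, G}.
From B: component {B, D, F}.
From C: component {C}.
From E: component {E}.
That's 4 components.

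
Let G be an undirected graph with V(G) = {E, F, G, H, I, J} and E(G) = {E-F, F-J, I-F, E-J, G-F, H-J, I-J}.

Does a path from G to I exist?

Explore from G.
Distance 1: reach F.
Distance 2: reach E, I, J.
Found I.

Yes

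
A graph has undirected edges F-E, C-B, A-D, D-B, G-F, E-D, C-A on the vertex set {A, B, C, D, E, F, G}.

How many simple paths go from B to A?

B–C–A
B–D–A

2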